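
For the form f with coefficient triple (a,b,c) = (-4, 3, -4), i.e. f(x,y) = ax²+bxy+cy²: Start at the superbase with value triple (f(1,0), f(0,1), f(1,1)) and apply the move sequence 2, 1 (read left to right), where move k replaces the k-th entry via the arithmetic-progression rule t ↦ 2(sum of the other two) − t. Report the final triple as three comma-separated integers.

start (-4,-4,-5) = (f(1,0),f(0,1),f(1,1))
replace slot 2: 2·((-4)+(-5)) − (-4) = -14 → (-4,-14,-5)
replace slot 1: 2·((-14)+(-5)) − (-4) = -34 → (-34,-14,-5)

-34,-14,-5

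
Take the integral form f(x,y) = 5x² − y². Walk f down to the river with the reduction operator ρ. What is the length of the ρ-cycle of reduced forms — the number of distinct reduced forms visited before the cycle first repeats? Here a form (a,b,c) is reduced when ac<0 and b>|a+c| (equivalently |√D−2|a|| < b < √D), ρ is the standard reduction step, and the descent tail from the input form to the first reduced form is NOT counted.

D = 20, ⌊√D⌋ = 4
descent: ρ → (-1,4,1)  [lands on river]
river: ρ → (1,4,-1)
ρ-cycle length = 2 (tail of 1 descent step not counted)

2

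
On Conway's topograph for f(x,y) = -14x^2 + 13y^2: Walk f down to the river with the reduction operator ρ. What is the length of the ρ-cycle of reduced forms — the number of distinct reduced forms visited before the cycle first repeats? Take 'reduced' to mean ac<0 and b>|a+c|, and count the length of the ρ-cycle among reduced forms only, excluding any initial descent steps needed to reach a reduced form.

D = 728, ⌊√D⌋ = 26
descent: ρ → (13,26,-1)  [lands on river]
river: ρ → (-1,26,13)
ρ-cycle length = 2 (tail of 1 descent step not counted)

2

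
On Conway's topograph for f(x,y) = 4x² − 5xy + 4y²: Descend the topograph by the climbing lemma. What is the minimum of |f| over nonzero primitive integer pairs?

translate: b→3 (≡-5 mod 8), so (4,-5,4)→(4,3,3)
flip: (4,3,3)→(3,-3,4)
translate: b→3 (≡-3 mod 6), so (3,-3,4)→(3,3,4)
reduced (well bottom): (3,3,4) with a≤c, −a<b≤a
well minimum = a = 3

3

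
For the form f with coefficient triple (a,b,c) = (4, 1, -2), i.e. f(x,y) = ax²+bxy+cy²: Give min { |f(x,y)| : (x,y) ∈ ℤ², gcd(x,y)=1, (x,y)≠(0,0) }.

descent: ρ → (-2,3,3)  [lands on river]
river: ρ → (3,3,-2)
river: ρ → (-2,5,1)
river: ρ → (1,5,-2)
closes: descent 1, river 4
min |a| on river = 1

1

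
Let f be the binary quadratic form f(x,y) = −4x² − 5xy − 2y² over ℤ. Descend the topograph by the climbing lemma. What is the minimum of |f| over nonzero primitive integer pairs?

translate: b→-3 (≡5 mod 8), so (4,5,2)→(4,-3,1)
flip: (4,-3,1)→(1,3,4)
translate: b→1 (≡3 mod 2), so (1,3,4)→(1,1,2)
reduced (well bottom): (1,1,2) with a≤c, −a<b≤a
well minimum |f| = |-1| = 1 (negative-definite)

1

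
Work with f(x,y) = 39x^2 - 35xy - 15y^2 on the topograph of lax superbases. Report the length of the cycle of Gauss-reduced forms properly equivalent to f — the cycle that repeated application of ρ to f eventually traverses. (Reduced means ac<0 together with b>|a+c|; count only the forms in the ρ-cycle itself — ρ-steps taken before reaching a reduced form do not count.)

D = 3565, ⌊√D⌋ = 59
descent: ρ → (-15,35,39)  [lands on river]
river: ρ → (39,43,-11)
river: ρ → (-11,45,35)
river: ρ → (35,25,-21)
river: ρ → (-21,59,1)
river: ρ → (1,59,-21)
river: ρ → (-21,25,35)
river: ρ → (35,45,-11)
river: ρ → (-11,43,39)
river: ρ → (39,35,-15)
river: ρ → (-15,55,9)
river: ρ → (9,53,-21)
river: ρ → (-21,31,31)
river: ρ → (31,31,-21)
river: ρ → (-21,53,9)
river: ρ → (9,55,-15)
ρ-cycle length = 16 (tail of 1 descent step not counted)

16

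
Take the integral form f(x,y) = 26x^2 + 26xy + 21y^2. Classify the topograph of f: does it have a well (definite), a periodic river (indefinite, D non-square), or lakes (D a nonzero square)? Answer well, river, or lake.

D = b²−4ac = 26² − 4·26·21 = -1508
D < 0 ⇒ definite ⇒ every region one sign ⇒ single well

well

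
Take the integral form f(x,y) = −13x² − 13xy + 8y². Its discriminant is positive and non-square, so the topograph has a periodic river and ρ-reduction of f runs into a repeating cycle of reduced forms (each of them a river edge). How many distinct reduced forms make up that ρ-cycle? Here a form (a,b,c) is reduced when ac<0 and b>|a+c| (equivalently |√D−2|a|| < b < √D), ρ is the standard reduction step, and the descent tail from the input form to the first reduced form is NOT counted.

D = 585, ⌊√D⌋ = 24
descent: ρ → (8,13,-13)  [lands on river]
river: ρ → (-13,13,8)
river: ρ → (8,19,-7)
river: ρ → (-7,23,2)
river: ρ → (2,21,-18)
river: ρ → (-18,15,5)
river: ρ → (5,15,-18)
river: ρ → (-18,21,2)
river: ρ → (2,23,-7)
river: ρ → (-7,19,8)
ρ-cycle length = 10 (tail of 1 descent step not counted)

10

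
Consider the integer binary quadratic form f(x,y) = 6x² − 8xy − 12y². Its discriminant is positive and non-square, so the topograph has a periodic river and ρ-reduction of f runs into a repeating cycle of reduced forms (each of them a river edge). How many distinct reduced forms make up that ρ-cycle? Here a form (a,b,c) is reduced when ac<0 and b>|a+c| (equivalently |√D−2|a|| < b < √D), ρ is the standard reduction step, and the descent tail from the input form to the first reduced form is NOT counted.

D = 352, ⌊√D⌋ = 18
descent: ρ → (-12,8,6)  [lands on river]
river: ρ → (6,16,-4)
river: ρ → (-4,16,6)
river: ρ → (6,8,-12)
river: ρ → (-12,16,2)
river: ρ → (2,16,-12)
ρ-cycle length = 6 (tail of 1 descent step not counted)

6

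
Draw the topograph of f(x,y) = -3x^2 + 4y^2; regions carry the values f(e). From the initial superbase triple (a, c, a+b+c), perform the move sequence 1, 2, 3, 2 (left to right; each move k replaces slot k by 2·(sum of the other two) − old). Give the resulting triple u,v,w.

start (-3,4,1) = (f(1,0),f(0,1),f(1,1))
replace slot 1: 2·(4+1) − (-3) = 13 → (13,4,1)
replace slot 2: 2·(13+1) − 4 = 24 → (13,24,1)
replace slot 3: 2·(13+24) − 1 = 73 → (13,24,73)
replace slot 2: 2·(13+73) − 24 = 148 → (13,148,73)

13,148,73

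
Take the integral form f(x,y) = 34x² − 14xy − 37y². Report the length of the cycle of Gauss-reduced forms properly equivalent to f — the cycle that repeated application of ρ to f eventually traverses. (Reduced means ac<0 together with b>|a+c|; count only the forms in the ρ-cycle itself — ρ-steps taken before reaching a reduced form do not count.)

D = 5228, ⌊√D⌋ = 72
descent: ρ → (-37,14,34)  [lands on river]
river: ρ → (34,54,-17)
river: ρ → (-17,48,43)
river: ρ → (43,38,-22)
river: ρ → (-22,50,31)
river: ρ → (31,12,-41)
river: ρ → (-41,70,2)
river: ρ → (2,70,-41)
river: ρ → (-41,12,31)
river: ρ → (31,50,-22)
river: ρ → (-22,38,43)
river: ρ → (43,48,-17)
river: ρ → (-17,54,34)
river: ρ → (34,14,-37)
river: ρ → (-37,60,11)
river: ρ → (11,72,-1)
river: ρ → (-1,72,11)
river: ρ → (11,60,-37)
ρ-cycle length = 18 (tail of 1 descent step not counted)

18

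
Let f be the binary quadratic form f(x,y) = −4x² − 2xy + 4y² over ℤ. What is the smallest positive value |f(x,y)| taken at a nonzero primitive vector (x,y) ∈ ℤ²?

descent: ρ → (4,2,-4)  [lands on river]
river: ρ → (-4,6,2)
river: ρ → (2,6,-4)
river: ρ → (-4,2,4)
river: ρ → (4,6,-2)
river: ρ → (-2,6,4)
closes: descent 1, river 6
min |a| on river = 2

2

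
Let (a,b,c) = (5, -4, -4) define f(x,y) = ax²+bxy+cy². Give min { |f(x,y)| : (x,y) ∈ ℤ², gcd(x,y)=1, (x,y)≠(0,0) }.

descent: ρ → (-4,4,5)  [lands on river]
river: ρ → (5,6,-3)
river: ρ → (-3,6,5)
river: ρ → (5,4,-4)
closes: descent 1, river 4
min |a| on river = 3

3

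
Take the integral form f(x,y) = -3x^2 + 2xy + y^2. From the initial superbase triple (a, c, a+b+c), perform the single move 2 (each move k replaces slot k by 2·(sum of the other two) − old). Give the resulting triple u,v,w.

start (-3,1,0) = (f(1,0),f(0,1),f(1,1))
replace slot 2: 2·((-3)+0) − 1 = -7 → (-3,-7,0)

-3,-7,0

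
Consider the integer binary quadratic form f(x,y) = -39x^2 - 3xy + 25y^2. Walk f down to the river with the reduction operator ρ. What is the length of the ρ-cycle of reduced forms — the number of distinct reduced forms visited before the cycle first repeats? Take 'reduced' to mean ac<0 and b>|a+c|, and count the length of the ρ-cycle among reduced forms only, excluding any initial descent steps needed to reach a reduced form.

D = 3909, ⌊√D⌋ = 62
descent: ρ → (25,53,-11)  [lands on river]
river: ρ → (-11,57,15)
river: ρ → (15,33,-47)
river: ρ → (-47,61,1)
river: ρ → (1,61,-47)
river: ρ → (-47,33,15)
river: ρ → (15,57,-11)
river: ρ → (-11,53,25)
river: ρ → (25,47,-17)
river: ρ → (-17,55,13)
river: ρ → (13,49,-29)
river: ρ → (-29,9,33)
river: ρ → (33,57,-5)
river: ρ → (-5,53,55)
river: ρ → (55,57,-3)
river: ρ → (-3,57,55)
river: ρ → (55,53,-5)
river: ρ → (-5,57,33)
river: ρ → (33,9,-29)
river: ρ → (-29,49,13)
river: ρ → (13,55,-17)
river: ρ → (-17,47,25)
ρ-cycle length = 22 (tail of 1 descent step not counted)

22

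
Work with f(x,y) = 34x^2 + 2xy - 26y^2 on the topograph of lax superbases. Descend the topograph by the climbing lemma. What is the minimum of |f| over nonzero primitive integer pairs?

descent: ρ → (-26,50,10)  [lands on river]
river: ρ → (10,50,-26)
river: ρ → (-26,54,6)
river: ρ → (6,54,-26)
closes: descent 1, river 4
min |a| on river = 6

6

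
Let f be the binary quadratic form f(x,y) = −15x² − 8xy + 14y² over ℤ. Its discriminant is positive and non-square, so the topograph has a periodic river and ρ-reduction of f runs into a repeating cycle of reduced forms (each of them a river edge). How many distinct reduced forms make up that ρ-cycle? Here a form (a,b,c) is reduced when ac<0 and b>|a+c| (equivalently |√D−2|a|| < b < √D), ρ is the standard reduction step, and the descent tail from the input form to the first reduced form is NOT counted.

D = 904, ⌊√D⌋ = 30
descent: ρ → (14,8,-15)  [lands on river]
river: ρ → (-15,22,7)
river: ρ → (7,20,-18)
river: ρ → (-18,16,9)
river: ρ → (9,20,-14)
river: ρ → (-14,8,15)
river: ρ → (15,22,-7)
river: ρ → (-7,20,18)
river: ρ → (18,16,-9)
river: ρ → (-9,20,14)
ρ-cycle length = 10 (tail of 1 descent step not counted)

10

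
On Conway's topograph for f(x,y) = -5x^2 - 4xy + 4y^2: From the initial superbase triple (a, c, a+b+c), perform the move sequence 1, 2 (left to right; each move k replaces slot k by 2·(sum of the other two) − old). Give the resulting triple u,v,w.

start (-5,4,-5) = (f(1,0),f(0,1),f(1,1))
replace slot 1: 2·(4+(-5)) − (-5) = 3 → (3,4,-5)
replace slot 2: 2·(3+(-5)) − 4 = -8 → (3,-8,-5)

3,-8,-5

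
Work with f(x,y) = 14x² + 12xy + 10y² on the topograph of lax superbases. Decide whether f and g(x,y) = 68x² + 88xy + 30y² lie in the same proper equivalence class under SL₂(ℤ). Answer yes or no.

D₁ = -416, D₂ = -416
f: flip: (14,12,10)→(10,-12,14)
f: translate: b→8 (≡-12 mod 20), so (10,-12,14)→(10,8,12)
f: reduced (well bottom): (10,8,12) with a≤c, −a<b≤a
g: translate: b→-48 (≡88 mod 136), so (68,88,30)→(68,-48,10)
g: flip: (68,-48,10)→(10,48,68)
g: translate: b→8 (≡48 mod 20), so (10,48,68)→(10,8,12)
g: reduced (well bottom): (10,8,12) with a≤c, −a<b≤a
reduced forms (10, 8, 12) vs (10, 8, 12) ⇒ equivalent

yes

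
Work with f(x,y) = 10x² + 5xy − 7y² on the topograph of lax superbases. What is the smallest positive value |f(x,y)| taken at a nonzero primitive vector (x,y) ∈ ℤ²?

river: ρ → (-7,9,8)
river: ρ → (8,7,-8)
river: ρ → (-8,9,7)
river: ρ → (7,5,-10)
river: ρ → (-10,15,2)
river: ρ → (2,17,-2)
river: ρ → (-2,15,10)
river: ρ → (10,5,-7)
closes: descent 0, river 8
min |a| on river = 2

2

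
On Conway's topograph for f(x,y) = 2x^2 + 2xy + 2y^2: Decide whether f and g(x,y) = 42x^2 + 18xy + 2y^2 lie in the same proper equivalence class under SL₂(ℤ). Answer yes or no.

D₁ = -12, D₂ = -12
f: reduced (well bottom): (2,2,2) with a≤c, −a<b≤a
g: flip: (42,18,2)→(2,-18,42)
g: translate: b→2 (≡-18 mod 4), so (2,-18,42)→(2,2,2)
g: reduced (well bottom): (2,2,2) with a≤c, −a<b≤a
reduced forms (2, 2, 2) vs (2, 2, 2) ⇒ equivalent

yes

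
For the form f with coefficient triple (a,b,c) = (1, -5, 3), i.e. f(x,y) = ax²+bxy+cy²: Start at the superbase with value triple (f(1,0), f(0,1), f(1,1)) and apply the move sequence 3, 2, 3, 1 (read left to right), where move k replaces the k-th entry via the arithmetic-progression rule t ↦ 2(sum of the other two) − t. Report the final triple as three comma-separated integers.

start (1,3,-1) = (f(1,0),f(0,1),f(1,1))
replace slot 3: 2·(1+3) − (-1) = 9 → (1,3,9)
replace slot 2: 2·(1+9) − 3 = 17 → (1,17,9)
replace slot 3: 2·(1+17) − 9 = 27 → (1,17,27)
replace slot 1: 2·(17+27) − 1 = 87 → (87,17,27)

87,17,27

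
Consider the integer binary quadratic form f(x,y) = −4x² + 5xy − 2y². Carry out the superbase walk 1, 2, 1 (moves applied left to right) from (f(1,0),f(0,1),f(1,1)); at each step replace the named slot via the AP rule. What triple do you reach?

start (-4,-2,-1) = (f(1,0),f(0,1),f(1,1))
replace slot 1: 2·((-2)+(-1)) − (-4) = -2 → (-2,-2,-1)
replace slot 2: 2·((-2)+(-1)) − (-2) = -4 → (-2,-4,-1)
replace slot 1: 2·((-4)+(-1)) − (-2) = -8 → (-8,-4,-1)

-8,-4,-1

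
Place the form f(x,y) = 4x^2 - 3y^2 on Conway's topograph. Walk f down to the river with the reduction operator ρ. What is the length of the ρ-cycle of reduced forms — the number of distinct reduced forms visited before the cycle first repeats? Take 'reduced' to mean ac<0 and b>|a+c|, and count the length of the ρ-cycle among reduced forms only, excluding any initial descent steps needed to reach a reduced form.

D = 48, ⌊√D⌋ = 6
descent: ρ → (-3,6,1)  [lands on river]
river: ρ → (1,6,-3)
ρ-cycle length = 2 (tail of 1 descent step not counted)

2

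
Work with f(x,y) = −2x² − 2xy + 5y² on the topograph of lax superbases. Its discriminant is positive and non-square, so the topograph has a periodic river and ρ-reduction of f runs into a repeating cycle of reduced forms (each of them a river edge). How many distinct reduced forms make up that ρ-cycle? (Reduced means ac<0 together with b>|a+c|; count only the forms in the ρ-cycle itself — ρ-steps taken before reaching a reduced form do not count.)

D = 44, ⌊√D⌋ = 6
descent: ρ → (5,2,-2)
descent: ρ → (-2,6,1)  [lands on river]
river: ρ → (1,6,-2)
ρ-cycle length = 2 (tail of 2 descent steps not counted)

2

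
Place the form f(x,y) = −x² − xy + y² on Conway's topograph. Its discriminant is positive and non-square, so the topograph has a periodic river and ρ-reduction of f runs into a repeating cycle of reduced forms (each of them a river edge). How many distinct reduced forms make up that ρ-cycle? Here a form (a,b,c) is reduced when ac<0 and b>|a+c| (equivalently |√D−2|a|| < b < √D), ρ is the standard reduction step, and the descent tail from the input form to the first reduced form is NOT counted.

D = 5, ⌊√D⌋ = 2
descent: ρ → (1,1,-1)  [lands on river]
river: ρ → (-1,1,1)
ρ-cycle length = 2 (tail of 1 descent step not counted)

2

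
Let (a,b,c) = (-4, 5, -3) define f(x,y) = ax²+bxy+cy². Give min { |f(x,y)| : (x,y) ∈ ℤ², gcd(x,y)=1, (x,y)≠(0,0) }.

translate: b→3 (≡-5 mod 8), so (4,-5,3)→(4,3,2)
flip: (4,3,2)→(2,-3,4)
translate: b→1 (≡-3 mod 4), so (2,-3,4)→(2,1,3)
reduced (well bottom): (2,1,3) with a≤c, −a<b≤a
well minimum |f| = |-2| = 2 (negative-definite)

2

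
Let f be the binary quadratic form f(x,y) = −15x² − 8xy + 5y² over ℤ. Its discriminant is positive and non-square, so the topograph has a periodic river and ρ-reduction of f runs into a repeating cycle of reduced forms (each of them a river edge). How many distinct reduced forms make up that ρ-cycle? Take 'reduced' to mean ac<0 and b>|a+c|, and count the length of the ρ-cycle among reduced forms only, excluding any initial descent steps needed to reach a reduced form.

D = 364, ⌊√D⌋ = 19
descent: ρ → (5,18,-2)  [lands on river]
river: ρ → (-2,18,5)
river: ρ → (5,12,-11)
river: ρ → (-11,10,6)
river: ρ → (6,14,-7)
river: ρ → (-7,14,6)
river: ρ → (6,10,-11)
river: ρ → (-11,12,5)
ρ-cycle length = 8 (tail of 1 descent step not counted)

8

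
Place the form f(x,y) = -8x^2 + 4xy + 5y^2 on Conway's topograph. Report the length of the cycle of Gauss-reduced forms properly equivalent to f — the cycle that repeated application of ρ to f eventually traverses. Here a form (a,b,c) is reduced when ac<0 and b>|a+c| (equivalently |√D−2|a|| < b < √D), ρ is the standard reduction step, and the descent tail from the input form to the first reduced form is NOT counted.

D = 176, ⌊√D⌋ = 13
river: ρ → (5,6,-7)
river: ρ → (-7,8,4)
river: ρ → (4,8,-7)
river: ρ → (-7,6,5)
river: ρ → (5,4,-8)
river: ρ → (-8,12,1)
river: ρ → (1,12,-8)
river: ρ → (-8,4,5)
ρ-cycle length = 8 (tail of 0 descent steps not counted)

8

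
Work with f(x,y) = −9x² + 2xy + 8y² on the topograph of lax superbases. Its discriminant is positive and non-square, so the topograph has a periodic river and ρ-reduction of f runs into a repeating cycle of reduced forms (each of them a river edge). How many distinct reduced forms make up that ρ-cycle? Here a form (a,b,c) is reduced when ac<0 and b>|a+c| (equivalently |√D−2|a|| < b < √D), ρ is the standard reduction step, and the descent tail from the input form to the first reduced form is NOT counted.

D = 292, ⌊√D⌋ = 17
river: ρ → (8,14,-3)
river: ρ → (-3,16,3)
river: ρ → (3,14,-8)
river: ρ → (-8,2,9)
river: ρ → (9,16,-1)
river: ρ → (-1,16,9)
river: ρ → (9,2,-8)
river: ρ → (-8,14,3)
river: ρ → (3,16,-3)
river: ρ → (-3,14,8)
river: ρ → (8,2,-9)
river: ρ → (-9,16,1)
river: ρ → (1,16,-9)
river: ρ → (-9,2,8)
ρ-cycle length = 14 (tail of 0 descent steps not counted)

14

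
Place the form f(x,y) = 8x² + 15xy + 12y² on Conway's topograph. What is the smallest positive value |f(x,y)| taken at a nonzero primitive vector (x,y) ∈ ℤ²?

translate: b→-1 (≡15 mod 16), so (8,15,12)→(8,-1,5)
flip: (8,-1,5)→(5,1,8)
reduced (well bottom): (5,1,8) with a≤c, −a<b≤a
well minimum = a = 5

5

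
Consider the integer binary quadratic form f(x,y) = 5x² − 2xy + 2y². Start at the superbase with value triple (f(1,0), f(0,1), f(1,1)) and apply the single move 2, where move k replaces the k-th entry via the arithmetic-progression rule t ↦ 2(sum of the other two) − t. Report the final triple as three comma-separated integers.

start (5,2,5) = (f(1,0),f(0,1),f(1,1))
replace slot 2: 2·(5+5) − 2 = 18 → (5,18,5)

5,18,5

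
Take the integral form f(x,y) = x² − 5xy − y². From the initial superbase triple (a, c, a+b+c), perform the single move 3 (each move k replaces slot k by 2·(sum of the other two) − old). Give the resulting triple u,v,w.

start (1,-1,-5) = (f(1,0),f(0,1),f(1,1))
replace slot 3: 2·(1+(-1)) − (-5) = 5 → (1,-1,5)

1,-1,5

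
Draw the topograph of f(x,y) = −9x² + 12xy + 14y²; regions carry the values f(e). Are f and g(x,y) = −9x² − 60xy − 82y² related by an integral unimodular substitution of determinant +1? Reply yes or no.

D₁ = 648, D₂ = 648
river cycle of f (length 10): (14, 16, -7), (-7, 12, 18), (18, 24, -1), (-1, 24, 18), (18, 12, -7), (-7, 16, 14), (14, 12, -9), (-9, 24, 2), (2, 24, -9), (-9, 12, 14)
river cycle of g (length 10): (-9, 12, 14), (14, 16, -7), (-7, 12, 18), (18, 24, -1), (-1, 24, 18), (18, 12, -7), (-7, 16, 14), (14, 12, -9), (-9, 24, 2), (2, 24, -9)
cycles coincide ⇒ equivalent

yes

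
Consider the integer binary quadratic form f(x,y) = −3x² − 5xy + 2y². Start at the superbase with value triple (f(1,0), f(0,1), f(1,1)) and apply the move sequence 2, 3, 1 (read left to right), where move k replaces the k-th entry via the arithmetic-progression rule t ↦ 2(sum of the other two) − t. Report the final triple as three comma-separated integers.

start (-3,2,-6) = (f(1,0),f(0,1),f(1,1))
replace slot 2: 2·((-3)+(-6)) − 2 = -20 → (-3,-20,-6)
replace slot 3: 2·((-3)+(-20)) − (-6) = -40 → (-3,-20,-40)
replace slot 1: 2·((-20)+(-40)) − (-3) = -117 → (-117,-20,-40)

-117,-20,-40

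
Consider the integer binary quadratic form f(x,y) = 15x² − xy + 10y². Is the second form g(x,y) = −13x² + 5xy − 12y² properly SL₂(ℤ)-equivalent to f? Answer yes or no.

D₁ = -599, D₂ = -599
f: flip: (15,-1,10)→(10,1,15)
f: reduced (well bottom): (10,1,15) with a≤c, −a<b≤a
g is negative-definite; reduce −g:
−g: flip: (13,-5,12)→(12,5,13)
−g: reduced (well bottom): (12,5,13) with a≤c, −a<b≤a
flip sign back: reduced form of g is (-12,-5,-13)
reduced forms (10, 1, 15) vs (-12, -5, -13) ⇒ inequivalent

no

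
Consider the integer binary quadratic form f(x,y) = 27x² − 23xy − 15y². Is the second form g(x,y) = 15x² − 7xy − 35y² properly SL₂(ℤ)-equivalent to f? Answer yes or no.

D₁ = 2149, D₂ = 2149
river cycle of f (length 28): (-15, 23, 27), (27, 31, -11), (-11, 35, 21), (21, 7, -25), (-25, 43, 3), (3, 41, -39), (-39, 37, 5), (5, 43, -15), (-15, 17, 31), (31, 45, -1), … (18 more)
river cycle of g (length 28): (15, 23, -27), (-27, 31, 11), (11, 35, -21), (-21, 7, 25), (25, 43, -3), (-3, 41, 39), (39, 37, -5), (-5, 43, 15), (15, 17, -31), (-31, 45, 1), … (18 more)
cycles differ ⇒ inequivalent

no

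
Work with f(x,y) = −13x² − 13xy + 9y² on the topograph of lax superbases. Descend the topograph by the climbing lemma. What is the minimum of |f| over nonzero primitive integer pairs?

descent: ρ → (9,13,-13)  [lands on river]
river: ρ → (-13,13,9)
river: ρ → (9,23,-3)
river: ρ → (-3,25,1)
river: ρ → (1,25,-3)
river: ρ → (-3,23,9)
closes: descent 1, river 6
min |a| on river = 1

1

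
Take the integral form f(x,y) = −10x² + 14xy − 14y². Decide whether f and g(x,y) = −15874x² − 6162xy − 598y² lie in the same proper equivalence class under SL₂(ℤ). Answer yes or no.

D₁ = -364, D₂ = -364
f is negative-definite; reduce −f:
−f: translate: b→6 (≡-14 mod 20), so (10,-14,14)→(10,6,10)
−f: reduced (well bottom): (10,6,10) with a≤c, −a<b≤a
flip sign back: reduced form of f is (-10,-6,-10)
g is negative-definite; reduce −g:
−g: flip: (15874,6162,598)→(598,-6162,15874)
−g: translate: b→-182 (≡-6162 mod 1196), so (598,-6162,15874)→(598,-182,14)
−g: flip: (598,-182,14)→(14,182,598)
−g: translate: b→14 (≡182 mod 28), so (14,182,598)→(14,14,10)
−g: flip: (14,14,10)→(10,-14,14)
−g: translate: b→6 (≡-14 mod 20), so (10,-14,14)→(10,6,10)
−g: reduced (well bottom): (10,6,10) with a≤c, −a<b≤a
flip sign back: reduced form of g is (-10,-6,-10)
reduced forms (-10, -6, -10) vs (-10, -6, -10) ⇒ equivalent

yes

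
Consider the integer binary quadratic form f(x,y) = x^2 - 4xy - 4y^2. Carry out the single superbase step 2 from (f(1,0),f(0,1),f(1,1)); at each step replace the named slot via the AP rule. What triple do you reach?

start (1,-4,-7) = (f(1,0),f(0,1),f(1,1))
replace slot 2: 2·(1+(-7)) − (-4) = -8 → (1,-8,-7)

1,-8,-7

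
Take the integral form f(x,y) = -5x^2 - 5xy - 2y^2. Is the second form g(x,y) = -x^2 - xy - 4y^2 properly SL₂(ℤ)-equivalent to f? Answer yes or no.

D₁ = -15, D₂ = -15
f is negative-definite; reduce −f:
−f: flip: (5,5,2)→(2,-5,5)
−f: translate: b→-1 (≡-5 mod 4), so (2,-5,5)→(2,-1,2)
−f: flip: (2,-1,2)→(2,1,2)
−f: reduced (well bottom): (2,1,2) with a≤c, −a<b≤a
flip sign back: reduced form of f is (-2,-1,-2)
g is negative-definite; reduce −g:
−g: reduced (well bottom): (1,1,4) with a≤c, −a<b≤a
flip sign back: reduced form of g is (-1,-1,-4)
reduced forms (-2, -1, -2) vs (-1, -1, -4) ⇒ inequivalent

no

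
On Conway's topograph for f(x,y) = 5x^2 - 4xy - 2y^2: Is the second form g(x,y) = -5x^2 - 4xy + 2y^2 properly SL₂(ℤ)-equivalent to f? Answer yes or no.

D₁ = 56, D₂ = 56
river cycle of f (length 4): (-2, 4, 5), (5, 6, -1), (-1, 6, 5), (5, 4, -2)
river cycle of g (length 4): (2, 4, -5), (-5, 6, 1), (1, 6, -5), (-5, 4, 2)
cycles differ ⇒ inequivalent

no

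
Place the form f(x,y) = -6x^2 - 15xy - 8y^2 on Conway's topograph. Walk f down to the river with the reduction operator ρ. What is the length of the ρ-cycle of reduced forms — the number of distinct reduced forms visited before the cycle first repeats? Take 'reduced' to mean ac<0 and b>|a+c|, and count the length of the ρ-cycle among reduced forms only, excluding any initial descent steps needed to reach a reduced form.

D = 33, ⌊√D⌋ = 5
descent: ρ → (-8,-1,1)
descent: ρ → (1,5,-2)  [lands on river]
river: ρ → (-2,3,3)
river: ρ → (3,3,-2)
river: ρ → (-2,5,1)
ρ-cycle length = 4 (tail of 2 descent steps not counted)

4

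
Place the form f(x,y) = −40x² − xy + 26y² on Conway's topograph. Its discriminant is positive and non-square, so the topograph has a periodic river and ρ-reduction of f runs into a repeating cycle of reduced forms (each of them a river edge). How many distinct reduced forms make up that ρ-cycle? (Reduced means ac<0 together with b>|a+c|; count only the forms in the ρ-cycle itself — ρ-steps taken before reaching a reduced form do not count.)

D = 4161, ⌊√D⌋ = 64
descent: ρ → (26,53,-13)  [lands on river]
river: ρ → (-13,51,30)
river: ρ → (30,9,-34)
river: ρ → (-34,59,5)
river: ρ → (5,61,-22)
river: ρ → (-22,27,39)
river: ρ → (39,51,-10)
river: ρ → (-10,49,44)
river: ρ → (44,39,-15)
river: ρ → (-15,51,26)
ρ-cycle length = 10 (tail of 1 descent step not counted)

10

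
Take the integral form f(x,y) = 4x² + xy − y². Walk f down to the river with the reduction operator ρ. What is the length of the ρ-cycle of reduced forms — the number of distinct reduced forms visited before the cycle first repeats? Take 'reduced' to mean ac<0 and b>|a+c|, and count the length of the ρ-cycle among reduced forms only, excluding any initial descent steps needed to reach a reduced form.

D = 17, ⌊√D⌋ = 4
descent: ρ → (-1,3,2)  [lands on river]
river: ρ → (2,1,-2)
river: ρ → (-2,3,1)
river: ρ → (1,3,-2)
river: ρ → (-2,1,2)
river: ρ → (2,3,-1)
ρ-cycle length = 6 (tail of 1 descent step not counted)

6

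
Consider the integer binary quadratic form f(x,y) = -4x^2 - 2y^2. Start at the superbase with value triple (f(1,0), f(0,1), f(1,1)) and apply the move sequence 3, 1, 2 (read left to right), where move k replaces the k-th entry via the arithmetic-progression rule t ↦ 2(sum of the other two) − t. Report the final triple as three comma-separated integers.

start (-4,-2,-6) = (f(1,0),f(0,1),f(1,1))
replace slot 3: 2·((-4)+(-2)) − (-6) = -6 → (-4,-2,-6)
replace slot 1: 2·((-2)+(-6)) − (-4) = -12 → (-12,-2,-6)
replace slot 2: 2·((-12)+(-6)) − (-2) = -34 → (-12,-34,-6)

-12,-34,-6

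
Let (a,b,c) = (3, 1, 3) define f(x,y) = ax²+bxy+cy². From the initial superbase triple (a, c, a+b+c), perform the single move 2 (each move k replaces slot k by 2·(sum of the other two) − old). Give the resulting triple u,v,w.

start (3,3,7) = (f(1,0),f(0,1),f(1,1))
replace slot 2: 2·(3+7) − 3 = 17 → (3,17,7)

3,17,7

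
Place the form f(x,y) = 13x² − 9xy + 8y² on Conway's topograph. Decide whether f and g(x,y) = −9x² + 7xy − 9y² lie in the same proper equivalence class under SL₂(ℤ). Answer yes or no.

D₁ = -335, D₂ = -275
discriminants differ ⇒ not SL₂(ℤ)-equivalent

no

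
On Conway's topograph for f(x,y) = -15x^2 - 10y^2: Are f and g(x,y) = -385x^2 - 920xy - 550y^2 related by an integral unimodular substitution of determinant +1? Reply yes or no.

D₁ = -600, D₂ = -600
f is negative-definite; reduce −f:
−f: flip: (15,0,10)→(10,0,15)
−f: reduced (well bottom): (10,0,15) with a≤c, −a<b≤a
flip sign back: reduced form of f is (-10,0,-15)
g is negative-definite; reduce −g:
−g: translate: b→150 (≡920 mod 770), so (385,920,550)→(385,150,15)
−g: flip: (385,150,15)→(15,-150,385)
−g: translate: b→0 (≡-150 mod 30), so (15,-150,385)→(15,0,10)
−g: flip: (15,0,10)→(10,0,15)
−g: reduced (well bottom): (10,0,15) with a≤c, −a<b≤a
flip sign back: reduced form of g is (-10,0,-15)
reduced forms (-10, 0, -15) vs (-10, 0, -15) ⇒ equivalent

yes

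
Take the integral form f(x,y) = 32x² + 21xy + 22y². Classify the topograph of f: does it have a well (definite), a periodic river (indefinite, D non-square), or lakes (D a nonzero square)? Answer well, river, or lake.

D = b²−4ac = 21² − 4·32·22 = -2375
D < 0 ⇒ definite ⇒ every region one sign ⇒ single well

well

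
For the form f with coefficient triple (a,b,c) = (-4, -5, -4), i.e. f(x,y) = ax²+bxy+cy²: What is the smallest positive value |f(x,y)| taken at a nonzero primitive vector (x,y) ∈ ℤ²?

translate: b→-3 (≡5 mod 8), so (4,5,4)→(4,-3,3)
flip: (4,-3,3)→(3,3,4)
reduced (well bottom): (3,3,4) with a≤c, −a<b≤a
well minimum |f| = |-3| = 3 (negative-definite)

3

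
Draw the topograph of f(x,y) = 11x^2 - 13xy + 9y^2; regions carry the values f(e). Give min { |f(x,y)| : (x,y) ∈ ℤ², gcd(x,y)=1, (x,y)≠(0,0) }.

translate: b→9 (≡-13 mod 22), so (11,-13,9)→(11,9,7)
flip: (11,9,7)→(7,-9,11)
translate: b→5 (≡-9 mod 14), so (7,-9,11)→(7,5,9)
reduced (well bottom): (7,5,9) with a≤c, −a<b≤a
well minimum = a = 7

7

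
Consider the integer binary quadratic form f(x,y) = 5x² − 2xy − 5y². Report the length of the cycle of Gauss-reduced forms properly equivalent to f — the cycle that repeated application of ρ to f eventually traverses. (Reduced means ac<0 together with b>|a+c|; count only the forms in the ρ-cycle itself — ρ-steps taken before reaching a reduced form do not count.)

D = 104, ⌊√D⌋ = 10
descent: ρ → (-5,2,5)  [lands on river]
river: ρ → (5,8,-2)
river: ρ → (-2,8,5)
river: ρ → (5,2,-5)
river: ρ → (-5,8,2)
river: ρ → (2,8,-5)
ρ-cycle length = 6 (tail of 1 descent step not counted)

6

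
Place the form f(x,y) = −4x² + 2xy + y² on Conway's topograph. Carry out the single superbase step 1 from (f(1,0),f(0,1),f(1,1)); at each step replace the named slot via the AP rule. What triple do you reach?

start (-4,1,-1) = (f(1,0),f(0,1),f(1,1))
replace slot 1: 2·(1+(-1)) − (-4) = 4 → (4,1,-1)

4,1,-1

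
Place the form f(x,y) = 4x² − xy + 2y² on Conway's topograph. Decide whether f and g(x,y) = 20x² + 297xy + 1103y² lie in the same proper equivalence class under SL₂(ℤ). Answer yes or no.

D₁ = -31, D₂ = -31
f: flip: (4,-1,2)→(2,1,4)
f: reduced (well bottom): (2,1,4) with a≤c, −a<b≤a
g: translate: b→17 (≡297 mod 40), so (20,297,1103)→(20,17,4)
g: flip: (20,17,4)→(4,-17,20)
g: translate: b→-1 (≡-17 mod 8), so (4,-17,20)→(4,-1,2)
g: flip: (4,-1,2)→(2,1,4)
g: reduced (well bottom): (2,1,4) with a≤c, −a<b≤a
reduced forms (2, 1, 4) vs (2, 1, 4) ⇒ equivalent

yes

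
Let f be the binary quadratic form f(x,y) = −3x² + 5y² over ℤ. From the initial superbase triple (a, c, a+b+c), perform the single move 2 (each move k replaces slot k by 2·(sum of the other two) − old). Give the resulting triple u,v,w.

start (-3,5,2) = (f(1,0),f(0,1),f(1,1))
replace slot 2: 2·((-3)+2) − 5 = -7 → (-3,-7,2)

-3,-7,2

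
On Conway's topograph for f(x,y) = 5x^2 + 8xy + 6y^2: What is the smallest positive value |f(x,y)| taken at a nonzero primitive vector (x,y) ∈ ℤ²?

translate: b→-2 (≡8 mod 10), so (5,8,6)→(5,-2,3)
flip: (5,-2,3)→(3,2,5)
reduced (well bottom): (3,2,5) with a≤c, −a<b≤a
well minimum = a = 3

3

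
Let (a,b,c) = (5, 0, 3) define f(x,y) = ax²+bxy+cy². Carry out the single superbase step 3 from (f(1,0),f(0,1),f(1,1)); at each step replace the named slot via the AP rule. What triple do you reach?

start (5,3,8) = (f(1,0),f(0,1),f(1,1))
replace slot 3: 2·(5+3) − 8 = 8 → (5,3,8)

5,3,8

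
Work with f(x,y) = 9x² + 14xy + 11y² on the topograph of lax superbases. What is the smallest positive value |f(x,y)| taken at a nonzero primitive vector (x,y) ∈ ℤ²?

translate: b→-4 (≡14 mod 18), so (9,14,11)→(9,-4,6)
flip: (9,-4,6)→(6,4,9)
reduced (well bottom): (6,4,9) with a≤c, −a<b≤a
well minimum = a = 6

6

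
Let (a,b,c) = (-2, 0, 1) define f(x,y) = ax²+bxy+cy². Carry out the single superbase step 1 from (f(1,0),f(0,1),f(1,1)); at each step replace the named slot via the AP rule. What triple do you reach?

start (-2,1,-1) = (f(1,0),f(0,1),f(1,1))
replace slot 1: 2·(1+(-1)) − (-2) = 2 → (2,1,-1)

2,1,-1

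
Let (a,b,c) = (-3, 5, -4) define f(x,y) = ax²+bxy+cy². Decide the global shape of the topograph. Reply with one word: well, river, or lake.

D = b²−4ac = 5² − 4·(-3)·(-4) = -23
D < 0 ⇒ definite ⇒ every region one sign ⇒ single well

well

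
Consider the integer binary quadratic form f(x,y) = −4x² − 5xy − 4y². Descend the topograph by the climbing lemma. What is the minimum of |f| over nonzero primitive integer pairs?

translate: b→-3 (≡5 mod 8), so (4,5,4)→(4,-3,3)
flip: (4,-3,3)→(3,3,4)
reduced (well bottom): (3,3,4) with a≤c, −a<b≤a
well minimum |f| = |-3| = 3 (negative-definite)

3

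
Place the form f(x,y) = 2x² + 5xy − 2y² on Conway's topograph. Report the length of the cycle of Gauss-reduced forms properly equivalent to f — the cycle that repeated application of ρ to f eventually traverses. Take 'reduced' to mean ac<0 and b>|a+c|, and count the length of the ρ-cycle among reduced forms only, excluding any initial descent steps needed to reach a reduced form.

D = 41, ⌊√D⌋ = 6
river: ρ → (-2,3,4)
river: ρ → (4,5,-1)
river: ρ → (-1,5,4)
river: ρ → (4,3,-2)
river: ρ → (-2,5,2)
river: ρ → (2,3,-4)
river: ρ → (-4,5,1)
river: ρ → (1,5,-4)
river: ρ → (-4,3,2)
river: ρ → (2,5,-2)
ρ-cycle length = 10 (tail of 0 descent steps not counted)

10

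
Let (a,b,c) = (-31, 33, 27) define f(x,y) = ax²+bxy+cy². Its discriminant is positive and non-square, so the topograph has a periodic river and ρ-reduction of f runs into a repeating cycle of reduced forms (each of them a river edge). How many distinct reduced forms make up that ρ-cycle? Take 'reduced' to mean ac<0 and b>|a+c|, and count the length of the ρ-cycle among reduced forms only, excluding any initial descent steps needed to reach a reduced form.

D = 4437, ⌊√D⌋ = 66
river: ρ → (27,21,-37)
river: ρ → (-37,53,11)
river: ρ → (11,57,-27)
river: ρ → (-27,51,17)
river: ρ → (17,51,-27)
river: ρ → (-27,57,11)
river: ρ → (11,53,-37)
river: ρ → (-37,21,27)
river: ρ → (27,33,-31)
river: ρ → (-31,29,29)
river: ρ → (29,29,-31)
river: ρ → (-31,33,27)
ρ-cycle length = 12 (tail of 0 descent steps not counted)

12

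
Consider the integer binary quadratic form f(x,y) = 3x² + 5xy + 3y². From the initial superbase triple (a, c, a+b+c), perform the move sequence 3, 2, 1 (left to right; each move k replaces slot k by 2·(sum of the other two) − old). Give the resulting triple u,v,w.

start (3,3,11) = (f(1,0),f(0,1),f(1,1))
replace slot 3: 2·(3+3) − 11 = 1 → (3,3,1)
replace slot 2: 2·(3+1) − 3 = 5 → (3,5,1)
replace slot 1: 2·(5+1) − 3 = 9 → (9,5,1)

9,5,1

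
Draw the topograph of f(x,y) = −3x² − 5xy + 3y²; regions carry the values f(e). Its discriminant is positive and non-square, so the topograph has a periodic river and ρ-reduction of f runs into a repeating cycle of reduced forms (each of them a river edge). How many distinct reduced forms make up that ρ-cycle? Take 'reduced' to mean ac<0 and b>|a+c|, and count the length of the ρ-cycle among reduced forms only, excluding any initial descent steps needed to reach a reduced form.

D = 61, ⌊√D⌋ = 7
descent: ρ → (3,5,-3)  [lands on river]
river: ρ → (-3,7,1)
river: ρ → (1,7,-3)
river: ρ → (-3,5,3)
river: ρ → (3,7,-1)
river: ρ → (-1,7,3)
ρ-cycle length = 6 (tail of 1 descent step not counted)

6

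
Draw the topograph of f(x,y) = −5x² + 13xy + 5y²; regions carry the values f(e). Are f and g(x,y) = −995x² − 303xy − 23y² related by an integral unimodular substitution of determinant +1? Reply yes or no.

D₁ = 269, D₂ = 269
river cycle of f (length 10): (5, 7, -11), (-11, 15, 1), (1, 15, -11), (-11, 7, 5), (5, 13, -5), (-5, 7, 11), (11, 15, -1), (-1, 15, 11), (11, 7, -5), (-5, 13, 5)
river cycle of g (length 10): (-1, 15, 11), (11, 7, -5), (-5, 13, 5), (5, 7, -11), (-11, 15, 1), (1, 15, -11), (-11, 7, 5), (5, 13, -5), (-5, 7, 11), (11, 15, -1)
cycles coincide ⇒ equivalent

yes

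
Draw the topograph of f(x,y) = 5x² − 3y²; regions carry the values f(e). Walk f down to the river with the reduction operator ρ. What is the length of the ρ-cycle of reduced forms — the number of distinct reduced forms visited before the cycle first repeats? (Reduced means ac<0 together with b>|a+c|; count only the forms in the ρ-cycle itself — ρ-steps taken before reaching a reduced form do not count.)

D = 60, ⌊√D⌋ = 7
descent: ρ → (-3,6,2)  [lands on river]
river: ρ → (2,6,-3)
ρ-cycle length = 2 (tail of 1 descent step not counted)

2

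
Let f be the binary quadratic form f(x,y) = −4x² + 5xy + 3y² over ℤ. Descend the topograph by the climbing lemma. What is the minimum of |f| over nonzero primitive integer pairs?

river: ρ → (3,7,-2)
river: ρ → (-2,5,6)
river: ρ → (6,7,-1)
river: ρ → (-1,7,6)
river: ρ → (6,5,-2)
river: ρ → (-2,7,3)
river: ρ → (3,5,-4)
river: ρ → (-4,3,4)
river: ρ → (4,5,-3)
river: ρ → (-3,7,2)
river: ρ → (2,5,-6)
river: ρ → (-6,7,1)
river: ρ → (1,7,-6)
river: ρ → (-6,5,2)
river: ρ → (2,7,-3)
river: ρ → (-3,5,4)
river: ρ → (4,3,-4)
river: ρ → (-4,5,3)
closes: descent 0, river 18
min |a| on river = 1

1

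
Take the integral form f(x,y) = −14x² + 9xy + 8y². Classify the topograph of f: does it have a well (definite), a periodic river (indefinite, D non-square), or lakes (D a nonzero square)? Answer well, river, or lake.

D = b²−4ac = 9² − 4·(-14)·8 = 529
D = 23² is a perfect square ⇒ form factors over ℤ ⇒ lakes

lake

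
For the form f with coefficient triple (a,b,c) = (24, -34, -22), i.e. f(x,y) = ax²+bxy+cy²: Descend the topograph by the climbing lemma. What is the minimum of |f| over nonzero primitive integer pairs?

descent: ρ → (-22,34,24)  [lands on river]
river: ρ → (24,14,-32)
river: ρ → (-32,50,6)
river: ρ → (6,46,-48)
river: ρ → (-48,50,4)
river: ρ → (4,54,-22)
closes: descent 1, river 6
min |a| on river = 4

4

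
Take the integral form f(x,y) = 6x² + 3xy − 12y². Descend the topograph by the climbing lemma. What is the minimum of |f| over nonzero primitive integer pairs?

descent: ρ → (-12,-3,6)
descent: ρ → (6,15,-3)  [lands on river]
river: ρ → (-3,15,6)
river: ρ → (6,9,-9)
river: ρ → (-9,9,6)
closes: descent 2, river 4
min |a| on river = 3

3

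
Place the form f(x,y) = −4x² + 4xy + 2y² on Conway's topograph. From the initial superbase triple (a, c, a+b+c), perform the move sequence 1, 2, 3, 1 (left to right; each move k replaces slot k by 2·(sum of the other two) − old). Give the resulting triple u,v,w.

start (-4,2,2) = (f(1,0),f(0,1),f(1,1))
replace slot 1: 2·(2+2) − (-4) = 12 → (12,2,2)
replace slot 2: 2·(12+2) − 2 = 26 → (12,26,2)
replace slot 3: 2·(12+26) − 2 = 74 → (12,26,74)
replace slot 1: 2·(26+74) − 12 = 188 → (188,26,74)

188,26,74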